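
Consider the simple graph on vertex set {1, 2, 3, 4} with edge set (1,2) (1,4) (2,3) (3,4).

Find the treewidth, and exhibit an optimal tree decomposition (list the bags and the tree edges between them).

Treewidth 2.
Bags: B1 = {1, 2, 4}  B2 = {2, 3, 4}
Tree: B1–B2

The largest bag has 3 vertices, giving width 2; this decomposition certifies tw(G) ≤ 2. For the lower bound, G contains the cycle 4–1–2–3–4, so G is not a forest; only forests have treewidth ≤ 1, hence tw(G) ≥ 2. The upper and lower bounds meet at 2, so that is the treewidth.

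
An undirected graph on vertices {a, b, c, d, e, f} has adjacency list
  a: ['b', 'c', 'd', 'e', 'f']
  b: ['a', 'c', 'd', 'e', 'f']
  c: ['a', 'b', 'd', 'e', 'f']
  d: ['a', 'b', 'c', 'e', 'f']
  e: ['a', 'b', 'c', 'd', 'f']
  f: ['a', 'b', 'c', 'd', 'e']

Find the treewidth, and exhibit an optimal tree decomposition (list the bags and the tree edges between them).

A single bag containing all 6 vertices is trivially a valid decomposition of width 5. Conversely, {a, b, c, d, e, f} is a clique of size 6, and the vertices of any clique must share a bag in every tree decomposition; so some bag has ≥ 6 vertices and tw(G) ≥ 5. Hence tw(G) = 5 exactly.

Treewidth 5.
One optimal decomposition is:
Bags: B1 = {a, b, c, d, e, f}
Tree: (single bag)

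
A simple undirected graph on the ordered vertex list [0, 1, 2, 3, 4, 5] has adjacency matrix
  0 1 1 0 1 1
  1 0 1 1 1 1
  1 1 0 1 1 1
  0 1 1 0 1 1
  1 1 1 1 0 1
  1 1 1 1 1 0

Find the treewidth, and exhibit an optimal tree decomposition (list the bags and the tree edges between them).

Each bag holds 5 vertices, so the decomposition has width 4, which upper-bounds the treewidth. For the lower bound, the 5 vertices {0, 1, 2, 4, 5} are pairwise adjacent, and any tree decomposition puts a clique entirely inside one bag — forcing width ≥ 4. Combining the bounds, tw(G) = 4.

Treewidth 4.
One optimal decomposition is:
Bags: B1 = {1, 2, 3, 4, 5}  B2 = {0, 1, 2, 4, 5}
Tree: B1–B2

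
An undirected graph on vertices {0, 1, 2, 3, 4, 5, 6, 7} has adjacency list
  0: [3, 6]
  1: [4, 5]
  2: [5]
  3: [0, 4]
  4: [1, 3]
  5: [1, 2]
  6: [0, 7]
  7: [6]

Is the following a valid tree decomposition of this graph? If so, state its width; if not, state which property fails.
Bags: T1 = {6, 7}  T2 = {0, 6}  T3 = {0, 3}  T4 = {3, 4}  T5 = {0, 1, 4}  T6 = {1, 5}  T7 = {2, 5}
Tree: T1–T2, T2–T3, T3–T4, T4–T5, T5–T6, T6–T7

A tree decomposition must satisfy three properties: every vertex lies in some bag; for every edge, both endpoints lie together in some bag; and for every vertex, the bags containing it form a connected subtree. Here bags containing vertex 0 are not connected in the tree, so the decomposition is invalid.

No — bags containing vertex 0 are not connected in the tree.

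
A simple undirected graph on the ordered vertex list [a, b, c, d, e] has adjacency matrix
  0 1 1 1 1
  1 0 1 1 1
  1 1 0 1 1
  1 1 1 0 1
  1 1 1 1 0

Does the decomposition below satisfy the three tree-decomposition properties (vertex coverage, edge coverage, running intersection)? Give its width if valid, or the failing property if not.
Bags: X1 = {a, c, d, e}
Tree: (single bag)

A tree decomposition must satisfy three properties: every vertex lies in some bag; for every edge, both endpoints lie together in some bag; and for every vertex, the bags containing it form a connected subtree. Here vertex b appears in no bag, so the decomposition is invalid.

No — vertex b appears in no bag.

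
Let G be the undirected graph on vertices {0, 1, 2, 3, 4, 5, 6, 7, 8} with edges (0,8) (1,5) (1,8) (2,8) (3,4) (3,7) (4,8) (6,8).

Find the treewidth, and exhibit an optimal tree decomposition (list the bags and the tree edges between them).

Treewidth 1.
One such decomposition:
Bags: B1 = {1, 8}  B2 = {4, 8}  B3 = {1, 5}  B4 = {3, 4}  B5 = {2, 8}  B6 = {3, 7}  B7 = {0, 8}  B8 = {6, 8}
Tree: B1–B2, B1–B3, B2–B4, B1–B5, B4–B6, B2–B7, B7–B8

Each bag holds 2 vertices, so the decomposition has width 1, which upper-bounds the treewidth. G has an edge, so its treewidth is at least 1. Therefore the treewidth is 1.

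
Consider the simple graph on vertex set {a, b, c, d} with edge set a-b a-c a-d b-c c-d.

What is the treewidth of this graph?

A width-2 tree decomposition is:
Bags: B1 = {a, b, c}  B2 = {a, c, d}
Tree: B1–B2
Each bag holds 3 vertices, so the decomposition has width 2, which upper-bounds the treewidth. Conversely, {a, c, d} is a clique of size 3, and the vertices of any clique must share a bag in every tree decomposition; so some bag has ≥ 3 vertices and tw(G) ≥ 2. Hence tw(G) = 2 exactly.

2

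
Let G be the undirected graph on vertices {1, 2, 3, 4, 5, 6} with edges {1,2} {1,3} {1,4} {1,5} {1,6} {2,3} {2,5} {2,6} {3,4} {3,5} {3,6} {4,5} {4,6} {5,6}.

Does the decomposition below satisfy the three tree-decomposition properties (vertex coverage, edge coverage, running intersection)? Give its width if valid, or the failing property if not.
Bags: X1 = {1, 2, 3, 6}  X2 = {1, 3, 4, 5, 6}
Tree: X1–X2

A tree decomposition must satisfy three properties: every vertex lies in some bag; for every edge, both endpoints lie together in some bag; and for every vertex, the bags containing it form a connected subtree. Here edge (5,2) lies in no bag, so the decomposition is invalid.

No — edge (5,2) lies in no bag.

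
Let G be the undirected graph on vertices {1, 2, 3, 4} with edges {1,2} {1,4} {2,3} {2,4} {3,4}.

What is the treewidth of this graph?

2

A width-2 tree decomposition is:
Bags: B1 = {1, 2, 4}  B2 = {2, 3, 4}
Tree: B1–B2
Each bag holds 3 vertices, so the decomposition has width 2, which upper-bounds the treewidth. For the lower bound, the 3 vertices {1, 2, 4} are pairwise adjacent, and any tree decomposition puts a clique entirely inside one bag — forcing width ≥ 2. Hence tw(G) = 2 exactly.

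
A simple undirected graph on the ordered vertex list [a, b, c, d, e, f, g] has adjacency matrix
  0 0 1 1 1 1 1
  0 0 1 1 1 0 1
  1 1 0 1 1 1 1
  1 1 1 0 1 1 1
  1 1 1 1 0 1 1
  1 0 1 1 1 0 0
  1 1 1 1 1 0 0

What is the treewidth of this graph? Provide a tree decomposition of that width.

The largest bag has 5 vertices, giving width 4; this decomposition certifies tw(G) ≤ 4. Conversely, {a, c, d, e, g} is a clique of size 5, and the vertices of any clique must share a bag in every tree decomposition; so some bag has ≥ 5 vertices and tw(G) ≥ 4. Hence tw(G) = 4 exactly.

Treewidth 4.
One optimal decomposition is:
Bags: B1 = {b, c, d, e, g}  B2 = {a, c, d, e, g}  B3 = {a, c, d, e, f}
Tree: B1–B2, B2–B3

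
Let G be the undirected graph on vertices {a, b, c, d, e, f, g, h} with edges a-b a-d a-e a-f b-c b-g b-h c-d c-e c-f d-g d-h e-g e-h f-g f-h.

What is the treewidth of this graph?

A width-4 tree decomposition is:
Bags: B1 = {b, d, e, f, g}  B2 = {b, c, d, e, f}  B3 = {a, b, d, e, f}  B4 = {b, d, e, f, h}
Tree: B1–B2, B2–B3, B3–B4
Each bag holds 5 vertices, so the decomposition has width 4, which upper-bounds the treewidth. For the lower bound: the 5 vertex sets {b,g}, {c,d}, {a,f}, {e}, {h} are disjoint, each induces a connected subgraph, and every pair is joined by at least one edge of G. Contracting each set to a single vertex therefore yields K_{5} as a minor, and since treewidth is minor-monotone, tw(G) ≥ tw(K_{5}) = 4. The upper and lower bounds meet at 4, so that is the treewidth.

4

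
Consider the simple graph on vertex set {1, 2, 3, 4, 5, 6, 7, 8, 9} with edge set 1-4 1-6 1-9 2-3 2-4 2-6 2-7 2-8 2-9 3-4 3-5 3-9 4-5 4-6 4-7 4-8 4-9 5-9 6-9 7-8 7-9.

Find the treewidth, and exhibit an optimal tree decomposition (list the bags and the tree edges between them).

Treewidth 3.
One optimal decomposition is:
Bags: B1 = {2, 4, 7, 9}  B2 = {2, 4, 6, 9}  B3 = {2, 4, 7, 8}  B4 = {2, 3, 4, 9}  B5 = {1, 4, 6, 9}  B6 = {3, 4, 5, 9}
Tree: B1–B2, B1–B3, B2–B4, B2–B5, B4–B6

The largest bag has 4 vertices, giving width 3; this decomposition certifies tw(G) ≤ 3. For the lower bound, the 4 vertices {2, 4, 7, 8} are pairwise adjacent, and any tree decomposition puts a clique entirely inside one bag — forcing width ≥ 3. Combining the bounds, tw(G) = 3.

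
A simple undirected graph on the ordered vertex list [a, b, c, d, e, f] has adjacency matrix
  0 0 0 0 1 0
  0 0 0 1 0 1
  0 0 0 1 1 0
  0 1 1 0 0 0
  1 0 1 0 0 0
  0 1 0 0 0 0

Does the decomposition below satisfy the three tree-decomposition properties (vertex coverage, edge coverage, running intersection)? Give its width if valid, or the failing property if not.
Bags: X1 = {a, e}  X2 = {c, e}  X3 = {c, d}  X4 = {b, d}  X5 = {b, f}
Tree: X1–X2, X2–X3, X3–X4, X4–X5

Yes; width 1.

Vertex coverage: the bags together contain {a, b, c, d, e, f}, the full vertex set. Edge coverage: each edge of G has both endpoints in at least one bag. Running intersection: for every vertex, the bags containing it form a connected subtree. All three properties hold, so this is a valid tree decomposition of width max|bag| − 1 = 1, and hence tw(G) ≤ 1.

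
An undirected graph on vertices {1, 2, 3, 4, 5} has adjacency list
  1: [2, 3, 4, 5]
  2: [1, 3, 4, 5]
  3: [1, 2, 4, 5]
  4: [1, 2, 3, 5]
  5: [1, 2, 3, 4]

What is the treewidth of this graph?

4

A width-4 tree decomposition is:
Bags: B1 = {1, 2, 3, 4, 5}
Tree: (single bag)
With just one bag of size 5, the width is 5 − 1 = 4, so tw(G) ≤ 4. Conversely, {1, 2, 3, 4, 5} is a clique of size 5, and the vertices of any clique must share a bag in every tree decomposition; so some bag has ≥ 5 vertices and tw(G) ≥ 4. Combining the bounds, tw(G) = 4.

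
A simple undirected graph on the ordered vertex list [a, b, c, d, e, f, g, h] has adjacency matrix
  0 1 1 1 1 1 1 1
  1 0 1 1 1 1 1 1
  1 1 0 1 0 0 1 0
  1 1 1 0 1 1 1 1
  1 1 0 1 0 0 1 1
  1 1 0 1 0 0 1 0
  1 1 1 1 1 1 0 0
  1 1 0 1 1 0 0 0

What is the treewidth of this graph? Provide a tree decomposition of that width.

Every bag has size at most 5, so the width is 5 − 1 = 4 and tw(G) ≤ 4. For the lower bound, the 5 vertices {a, b, d, e, g} are pairwise adjacent, and any tree decomposition puts a clique entirely inside one bag — forcing width ≥ 4. The upper and lower bounds meet at 4, so that is the treewidth.

Treewidth 4.
One such decomposition:
Bags: B1 = {a, b, d, e, g}  B2 = {a, b, c, d, g}  B3 = {a, b, d, e, h}  B4 = {a, b, d, f, g}
Tree: B1–B2, B1–B3, B1–B4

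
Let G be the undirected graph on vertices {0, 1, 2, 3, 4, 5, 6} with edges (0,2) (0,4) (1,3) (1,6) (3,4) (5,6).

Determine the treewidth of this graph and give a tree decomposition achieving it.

Each bag holds 2 vertices, so the decomposition has width 1, which upper-bounds the treewidth. G has an edge, so its treewidth is at least 1. Combining the bounds, tw(G) = 1.

Treewidth 1.
One optimal decomposition is:
Bags: B1 = {5, 6}  B2 = {1, 6}  B3 = {1, 3}  B4 = {3, 4}  B5 = {0, 4}  B6 = {0, 2}
Tree: B1–B2, B2–B3, B3–B4, B4–B5, B5–B6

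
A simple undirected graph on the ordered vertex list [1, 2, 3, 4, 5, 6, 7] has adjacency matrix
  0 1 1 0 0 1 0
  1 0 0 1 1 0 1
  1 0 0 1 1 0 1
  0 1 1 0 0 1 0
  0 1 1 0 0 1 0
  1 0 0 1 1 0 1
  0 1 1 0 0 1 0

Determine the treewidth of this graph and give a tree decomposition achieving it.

Every bag has size at most 4, so the width is 4 − 1 = 3 and tw(G) ≤ 3. For the lower bound: the 4 vertex sets {3,5}, {1,6}, {2}, {4} are disjoint, each induces a connected subgraph, and every pair is joined by at least one edge of G. Contracting each set to a single vertex therefore yields K_{4} as a minor, and since treewidth is minor-monotone, tw(G) ≥ tw(K_{4}) = 3. Therefore the treewidth is 3.

Treewidth 3.
One such decomposition:
Bags: B1 = {2, 3, 5, 6}  B2 = {1, 2, 3, 6}  B3 = {2, 3, 4, 6}  B4 = {2, 3, 6, 7}
Tree: B1–B2, B2–B3, B3–B4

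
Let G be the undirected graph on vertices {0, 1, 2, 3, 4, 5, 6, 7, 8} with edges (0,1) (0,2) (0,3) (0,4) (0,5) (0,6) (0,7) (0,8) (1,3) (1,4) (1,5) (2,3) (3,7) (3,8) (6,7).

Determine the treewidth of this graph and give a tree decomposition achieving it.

Every bag has size at most 3, so the width is 3 − 1 = 2 and tw(G) ≤ 2. Conversely, {0, 3, 8} is a clique of size 3, and the vertices of any clique must share a bag in every tree decomposition; so some bag has ≥ 3 vertices and tw(G) ≥ 2. Combining the bounds, tw(G) = 2.

Treewidth 2.
Bags: B1 = {0, 1, 3}  B2 = {0, 3, 7}  B3 = {0, 6, 7}  B4 = {0, 1, 4}  B5 = {0, 3, 8}  B6 = {0, 2, 3}  B7 = {0, 1, 5}
Tree: B1–B2, B2–B3, B1–B4, B2–B5, B1–B6, B4–B7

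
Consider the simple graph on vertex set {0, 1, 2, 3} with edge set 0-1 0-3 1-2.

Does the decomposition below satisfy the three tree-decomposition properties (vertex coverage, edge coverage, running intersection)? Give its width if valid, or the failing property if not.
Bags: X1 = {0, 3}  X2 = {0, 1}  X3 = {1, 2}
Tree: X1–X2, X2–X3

Yes; width 1.

Checking the three conditions: (i) the bags cover all of {0, 1, 2, 3}; (ii) for each edge, some bag contains both endpoints; (iii) the bags containing any fixed vertex form a subtree. All hold, so the decomposition is valid with width 2 − 1 = 1.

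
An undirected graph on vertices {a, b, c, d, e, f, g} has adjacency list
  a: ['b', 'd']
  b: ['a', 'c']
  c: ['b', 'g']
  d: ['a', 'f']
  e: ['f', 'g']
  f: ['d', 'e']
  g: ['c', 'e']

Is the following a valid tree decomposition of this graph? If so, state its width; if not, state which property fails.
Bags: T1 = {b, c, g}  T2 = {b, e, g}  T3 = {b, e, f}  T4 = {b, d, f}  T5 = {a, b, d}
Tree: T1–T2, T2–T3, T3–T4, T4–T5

Yes; width 2.

Checking the three conditions: (i) the bags cover all of {a, b, c, d, e, f, g}; (ii) for each edge, some bag contains both endpoints; (iii) the bags containing any fixed vertex form a subtree. All hold, so the decomposition is valid with width 3 − 1 = 2.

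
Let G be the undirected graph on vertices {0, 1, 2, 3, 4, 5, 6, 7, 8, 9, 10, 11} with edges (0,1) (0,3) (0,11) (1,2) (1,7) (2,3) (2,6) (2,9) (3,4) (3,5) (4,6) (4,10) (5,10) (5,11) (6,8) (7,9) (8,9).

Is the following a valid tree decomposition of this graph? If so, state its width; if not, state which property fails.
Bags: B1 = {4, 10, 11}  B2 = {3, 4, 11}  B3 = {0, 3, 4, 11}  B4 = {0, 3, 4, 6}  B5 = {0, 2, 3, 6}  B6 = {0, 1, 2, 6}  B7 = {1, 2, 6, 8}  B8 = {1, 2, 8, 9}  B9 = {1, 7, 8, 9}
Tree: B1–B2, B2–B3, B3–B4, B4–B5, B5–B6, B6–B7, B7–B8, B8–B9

A tree decomposition must satisfy three properties: every vertex lies in some bag; for every edge, both endpoints lie together in some bag; and for every vertex, the bags containing it form a connected subtree. Here vertex 5 appears in no bag, so the decomposition is invalid.

No — vertex 5 appears in no bag.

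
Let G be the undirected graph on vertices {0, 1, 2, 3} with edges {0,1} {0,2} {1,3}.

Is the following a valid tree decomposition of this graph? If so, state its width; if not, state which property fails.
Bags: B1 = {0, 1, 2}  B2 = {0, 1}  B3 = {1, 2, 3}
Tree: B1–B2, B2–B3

No — bags containing vertex 2 are not connected in the tree.

A tree decomposition must satisfy three properties: every vertex lies in some bag; for every edge, both endpoints lie together in some bag; and for every vertex, the bags containing it form a connected subtree. Here bags containing vertex 2 are not connected in the tree, so the decomposition is invalid.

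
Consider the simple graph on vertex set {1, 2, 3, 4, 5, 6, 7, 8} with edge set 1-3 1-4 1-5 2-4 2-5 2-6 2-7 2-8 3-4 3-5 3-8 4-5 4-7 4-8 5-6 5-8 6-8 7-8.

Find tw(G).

3

A width-3 tree decomposition is:
Bags: B1 = {2, 4, 5, 8}  B2 = {2, 5, 6, 8}  B3 = {2, 4, 7, 8}  B4 = {3, 4, 5, 8}  B5 = {1, 3, 4, 5}
Tree: B1–B2, B1–B3, B1–B4, B4–B5
Every bag has size at most 4, so the width is 4 − 1 = 3 and tw(G) ≤ 3. Conversely, {2, 4, 5, 8} is a clique of size 4, and the vertices of any clique must share a bag in every tree decomposition; so some bag has ≥ 4 vertices and tw(G) ≥ 3. Hence tw(G) = 3 exactly.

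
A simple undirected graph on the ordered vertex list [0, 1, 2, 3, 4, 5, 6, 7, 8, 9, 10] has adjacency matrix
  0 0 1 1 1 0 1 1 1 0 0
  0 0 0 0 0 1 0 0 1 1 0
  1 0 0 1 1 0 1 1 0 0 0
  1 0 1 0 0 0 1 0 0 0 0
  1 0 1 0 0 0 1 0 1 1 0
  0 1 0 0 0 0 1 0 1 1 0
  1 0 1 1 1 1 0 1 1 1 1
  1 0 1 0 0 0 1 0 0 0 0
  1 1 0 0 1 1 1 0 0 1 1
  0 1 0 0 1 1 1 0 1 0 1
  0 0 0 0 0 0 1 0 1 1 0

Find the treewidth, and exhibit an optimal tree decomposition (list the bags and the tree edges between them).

Treewidth 3.
One such decomposition:
Bags: B1 = {0, 2, 4, 6}  B2 = {0, 4, 6, 8}  B3 = {0, 2, 6, 7}  B4 = {4, 6, 8, 9}  B5 = {5, 6, 8, 9}  B6 = {0, 2, 3, 6}  B7 = {1, 5, 8, 9}  B8 = {6, 8, 9, 10}
Tree: B1–B2, B1–B3, B2–B4, B4–B5, B3–B6, B5–B7, B4–B8

The largest bag has 4 vertices, giving width 3; this decomposition certifies tw(G) ≤ 3. On the other hand G contains the 4-clique {1, 5, 8, 9}. A clique must lie in a single bag of any decomposition, so no decomposition can have width below 3. The upper and lower bounds meet at 3, so that is the treewidth.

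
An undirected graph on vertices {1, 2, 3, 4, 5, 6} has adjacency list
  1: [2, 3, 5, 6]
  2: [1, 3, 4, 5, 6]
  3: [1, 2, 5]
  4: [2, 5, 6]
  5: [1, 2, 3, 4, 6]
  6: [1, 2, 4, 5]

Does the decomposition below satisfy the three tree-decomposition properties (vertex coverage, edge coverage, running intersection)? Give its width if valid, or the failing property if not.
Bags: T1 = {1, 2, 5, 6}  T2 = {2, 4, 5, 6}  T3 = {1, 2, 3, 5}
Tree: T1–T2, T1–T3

Vertex coverage: the bags together contain {1, 2, 3, 4, 5, 6}, the full vertex set. Edge coverage: each edge of G has both endpoints in at least one bag. Running intersection: for every vertex, the bags containing it form a connected subtree. All three properties hold, so this is a valid tree decomposition of width max|bag| − 1 = 3, and hence tw(G) ≤ 3.

Yes; width 3.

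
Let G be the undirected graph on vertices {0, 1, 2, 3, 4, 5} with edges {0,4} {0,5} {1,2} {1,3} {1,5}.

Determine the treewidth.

A width-1 tree decomposition is:
Bags: B1 = {0, 5}  B2 = {1, 5}  B3 = {0, 4}  B4 = {1, 3}  B5 = {1, 2}
Tree: B1–B2, B1–B3, B2–B4, B4–B5
Every bag has size at most 2, so the width is 2 − 1 = 1 and tw(G) ≤ 1. Since G has at least one edge (e.g. 5–0), it is not an edgeless graph, so tw(G) ≥ 1. Therefore the treewidth is 1.

1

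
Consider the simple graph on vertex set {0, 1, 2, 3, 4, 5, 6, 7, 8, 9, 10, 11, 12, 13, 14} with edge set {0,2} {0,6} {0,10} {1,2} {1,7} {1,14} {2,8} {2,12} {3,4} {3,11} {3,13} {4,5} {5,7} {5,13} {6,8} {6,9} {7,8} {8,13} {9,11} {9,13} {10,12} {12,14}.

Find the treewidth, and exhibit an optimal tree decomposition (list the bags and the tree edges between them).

Treewidth 3.
Bags: B1 = {0, 10, 12, 14}  B2 = {0, 2, 12, 14}  B3 = {0, 1, 2, 14}  B4 = {0, 1, 2, 6}  B5 = {1, 2, 6, 8}  B6 = {1, 6, 7, 8}  B7 = {6, 7, 8, 9}  B8 = {7, 8, 9, 13}  B9 = {5, 7, 9, 13}  B10 = {5, 9, 11, 13}  B11 = {3, 5, 11, 13}  B12 = {3, 4, 5, 11}
Tree: B1–B2, B2–B3, B3–B4, B4–B5, B5–B6, B6–B7, B7–B8, B8–B9, B9–B10, B10–B11, B11–B12

Each bag holds 4 vertices, so the decomposition has width 3, which upper-bounds the treewidth. For the lower bound: the 4 vertex sets {10,12,14}, {0}, {2}, {1,6,7,8} are disjoint, each induces a connected subgraph, and every pair is joined by at least one edge of G. Contracting each set to a single vertex therefore yields K_{4} as a minor, and since treewidth is minor-monotone, tw(G) ≥ tw(K_{4}) = 3. Combining the bounds, tw(G) = 3.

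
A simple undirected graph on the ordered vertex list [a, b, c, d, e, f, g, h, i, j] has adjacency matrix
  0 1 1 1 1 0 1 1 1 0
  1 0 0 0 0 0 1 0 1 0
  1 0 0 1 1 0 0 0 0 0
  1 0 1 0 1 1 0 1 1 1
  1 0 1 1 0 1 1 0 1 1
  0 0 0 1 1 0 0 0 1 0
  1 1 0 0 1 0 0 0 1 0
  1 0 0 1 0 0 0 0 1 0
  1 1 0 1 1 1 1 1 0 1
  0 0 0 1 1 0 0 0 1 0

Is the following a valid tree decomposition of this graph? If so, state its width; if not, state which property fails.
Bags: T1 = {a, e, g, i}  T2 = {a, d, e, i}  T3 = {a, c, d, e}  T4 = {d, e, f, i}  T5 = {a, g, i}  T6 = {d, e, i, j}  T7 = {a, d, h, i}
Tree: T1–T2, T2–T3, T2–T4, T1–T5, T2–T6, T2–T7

No — vertex b appears in no bag.

A tree decomposition must satisfy three properties: every vertex lies in some bag; for every edge, both endpoints lie together in some bag; and for every vertex, the bags containing it form a connected subtree. Here vertex b appears in no bag, so the decomposition is invalid.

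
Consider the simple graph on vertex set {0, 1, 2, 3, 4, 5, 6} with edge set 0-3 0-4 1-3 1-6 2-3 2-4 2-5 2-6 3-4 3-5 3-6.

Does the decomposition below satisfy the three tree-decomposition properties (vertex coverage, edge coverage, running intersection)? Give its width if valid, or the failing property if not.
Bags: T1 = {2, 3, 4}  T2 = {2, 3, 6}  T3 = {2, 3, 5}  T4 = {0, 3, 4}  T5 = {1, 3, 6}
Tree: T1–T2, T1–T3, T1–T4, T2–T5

Yes; width 2.

Every vertex of G appears in some bag (union = {0, 1, 2, 3, 4, 5, 6}); every edge is covered by a bag; and for each vertex v the set of bags containing v is connected in the bag tree. The decomposition is therefore valid. The largest bag has 3 vertices, so the width is 2.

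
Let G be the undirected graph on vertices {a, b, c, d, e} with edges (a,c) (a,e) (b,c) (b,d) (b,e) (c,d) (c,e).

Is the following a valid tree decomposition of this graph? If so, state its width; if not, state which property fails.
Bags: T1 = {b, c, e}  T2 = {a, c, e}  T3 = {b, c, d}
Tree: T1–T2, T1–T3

Checking the three conditions: (i) the bags cover all of {a, b, c, d, e}; (ii) for each edge, some bag contains both endpoints; (iii) the bags containing any fixed vertex form a subtree. All hold, so the decomposition is valid with width 3 − 1 = 2.

Yes; width 2.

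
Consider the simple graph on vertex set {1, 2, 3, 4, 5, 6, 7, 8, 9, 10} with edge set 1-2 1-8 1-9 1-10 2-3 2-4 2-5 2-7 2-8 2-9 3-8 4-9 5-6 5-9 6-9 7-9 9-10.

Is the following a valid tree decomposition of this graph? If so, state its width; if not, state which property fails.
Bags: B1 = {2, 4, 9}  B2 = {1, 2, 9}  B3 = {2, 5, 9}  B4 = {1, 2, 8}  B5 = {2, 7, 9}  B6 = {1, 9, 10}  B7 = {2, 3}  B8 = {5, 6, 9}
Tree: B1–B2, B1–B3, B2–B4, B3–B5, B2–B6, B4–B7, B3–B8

No — edge (8,3) lies in no bag.

A tree decomposition must satisfy three properties: every vertex lies in some bag; for every edge, both endpoints lie together in some bag; and for every vertex, the bags containing it form a connected subtree. Here edge (8,3) lies in no bag, so the decomposition is invalid.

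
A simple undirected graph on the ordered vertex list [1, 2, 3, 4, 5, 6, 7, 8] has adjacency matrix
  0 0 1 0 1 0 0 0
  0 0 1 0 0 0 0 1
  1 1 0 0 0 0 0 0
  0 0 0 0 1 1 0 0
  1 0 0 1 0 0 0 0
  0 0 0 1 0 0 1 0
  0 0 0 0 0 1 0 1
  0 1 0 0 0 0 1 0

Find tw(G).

2

A width-2 tree decomposition is:
Bags: B1 = {4, 6, 7}  B2 = {4, 7, 8}  B3 = {2, 4, 8}  B4 = {2, 3, 4}  B5 = {1, 3, 4}  B6 = {1, 4, 5}
Tree: B1–B2, B2–B3, B3–B4, B4–B5, B5–B6
Each bag holds 3 vertices, so the decomposition has width 2, which upper-bounds the treewidth. The edges 4–6–7–8–2–3–1–5–4 form a cycle, so G is not a tree and its treewidth is at least 2. Hence tw(G) = 2 exactly.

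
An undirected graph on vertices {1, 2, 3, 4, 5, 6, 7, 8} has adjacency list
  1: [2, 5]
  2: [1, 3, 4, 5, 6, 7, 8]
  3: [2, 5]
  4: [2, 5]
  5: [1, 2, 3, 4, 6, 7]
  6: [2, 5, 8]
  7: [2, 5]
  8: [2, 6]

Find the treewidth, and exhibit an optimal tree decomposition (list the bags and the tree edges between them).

Each bag holds 3 vertices, so the decomposition has width 2, which upper-bounds the treewidth. On the other hand G contains the 3-clique {2, 6, 8}. A clique must lie in a single bag of any decomposition, so no decomposition can have width below 2. The upper and lower bounds meet at 2, so that is the treewidth.

Treewidth 2.
One optimal decomposition is:
Bags: B1 = {2, 5, 6}  B2 = {2, 3, 5}  B3 = {2, 6, 8}  B4 = {2, 5, 7}  B5 = {1, 2, 5}  B6 = {2, 4, 5}
Tree: B1–B2, B1–B3, B1–B4, B1–B5, B4–B6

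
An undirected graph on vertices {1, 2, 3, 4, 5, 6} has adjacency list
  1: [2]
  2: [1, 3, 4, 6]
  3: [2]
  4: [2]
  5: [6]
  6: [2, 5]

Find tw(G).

1

A width-1 tree decomposition is:
Bags: B1 = {2, 6}  B2 = {5, 6}  B3 = {2, 4}  B4 = {2, 3}  B5 = {1, 2}
Tree: B1–B2, B1–B3, B3–B4, B1–B5
The largest bag has 2 vertices, giving width 1; this decomposition certifies tw(G) ≤ 1. Any graph with an edge has treewidth ≥ 1, and G has the edge 6–2. Therefore the treewidth is 1.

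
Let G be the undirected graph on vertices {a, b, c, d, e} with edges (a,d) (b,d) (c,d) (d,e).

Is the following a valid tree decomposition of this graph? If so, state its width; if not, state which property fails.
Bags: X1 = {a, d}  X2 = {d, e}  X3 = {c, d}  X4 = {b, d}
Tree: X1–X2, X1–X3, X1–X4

Checking the three conditions: (i) the bags cover all of {a, b, c, d, e}; (ii) for each edge, some bag contains both endpoints; (iii) the bags containing any fixed vertex form a subtree. All hold, so the decomposition is valid with width 2 − 1 = 1.

Yes; width 1.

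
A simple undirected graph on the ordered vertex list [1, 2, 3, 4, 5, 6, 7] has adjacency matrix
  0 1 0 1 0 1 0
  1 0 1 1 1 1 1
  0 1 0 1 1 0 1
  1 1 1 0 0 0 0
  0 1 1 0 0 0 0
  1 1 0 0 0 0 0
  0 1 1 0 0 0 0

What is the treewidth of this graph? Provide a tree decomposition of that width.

Treewidth 2.
One optimal decomposition is:
Bags: B1 = {2, 3, 7}  B2 = {2, 3, 4}  B3 = {1, 2, 4}  B4 = {2, 3, 5}  B5 = {1, 2, 6}
Tree: B1–B2, B2–B3, B2–B4, B3–B5

Each bag holds 3 vertices, so the decomposition has width 2, which upper-bounds the treewidth. For the lower bound, the 3 vertices {1, 2, 4} are pairwise adjacent, and any tree decomposition puts a clique entirely inside one bag — forcing width ≥ 2. Combining the bounds, tw(G) = 2.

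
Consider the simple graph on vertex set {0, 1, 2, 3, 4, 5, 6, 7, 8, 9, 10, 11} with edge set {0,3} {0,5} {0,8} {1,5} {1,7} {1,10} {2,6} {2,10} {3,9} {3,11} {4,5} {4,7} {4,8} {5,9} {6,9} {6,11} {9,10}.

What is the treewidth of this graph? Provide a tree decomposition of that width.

Treewidth 3.
One optimal decomposition is:
Bags: B1 = {1, 4, 7, 8}  B2 = {1, 4, 5, 8}  B3 = {0, 1, 5, 8}  B4 = {0, 1, 5, 10}  B5 = {0, 5, 9, 10}  B6 = {0, 3, 9, 10}  B7 = {2, 3, 9, 10}  B8 = {2, 3, 6, 9}  B9 = {2, 3, 6, 11}
Tree: B1–B2, B2–B3, B3–B4, B4–B5, B5–B6, B6–B7, B7–B8, B8–B9

Each bag holds 4 vertices, so the decomposition has width 3, which upper-bounds the treewidth. For the lower bound: the 4 vertex sets {4,7,8}, {1}, {5}, {0,3,9,10} are disjoint, each induces a connected subgraph, and every pair is joined by at least one edge of G. Contracting each set to a single vertex therefore yields K_{4} as a minor, and since treewidth is minor-monotone, tw(G) ≥ tw(K_{4}) = 3. Therefore the treewidth is 3.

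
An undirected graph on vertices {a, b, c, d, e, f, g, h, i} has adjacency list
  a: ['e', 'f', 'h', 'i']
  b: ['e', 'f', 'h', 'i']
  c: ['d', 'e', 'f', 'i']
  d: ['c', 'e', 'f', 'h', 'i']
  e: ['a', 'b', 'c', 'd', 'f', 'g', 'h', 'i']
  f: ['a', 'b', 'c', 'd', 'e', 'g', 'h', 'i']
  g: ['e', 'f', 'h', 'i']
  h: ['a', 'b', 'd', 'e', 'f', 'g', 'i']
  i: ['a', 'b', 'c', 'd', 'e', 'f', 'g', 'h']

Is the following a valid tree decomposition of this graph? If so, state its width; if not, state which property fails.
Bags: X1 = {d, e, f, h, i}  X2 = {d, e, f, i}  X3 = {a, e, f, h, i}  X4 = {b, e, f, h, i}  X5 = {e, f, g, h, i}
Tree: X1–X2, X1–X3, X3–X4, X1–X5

A tree decomposition must satisfy three properties: every vertex lies in some bag; for every edge, both endpoints lie together in some bag; and for every vertex, the bags containing it form a connected subtree. Here vertex c appears in no bag, so the decomposition is invalid.

No — vertex c appears in no bag.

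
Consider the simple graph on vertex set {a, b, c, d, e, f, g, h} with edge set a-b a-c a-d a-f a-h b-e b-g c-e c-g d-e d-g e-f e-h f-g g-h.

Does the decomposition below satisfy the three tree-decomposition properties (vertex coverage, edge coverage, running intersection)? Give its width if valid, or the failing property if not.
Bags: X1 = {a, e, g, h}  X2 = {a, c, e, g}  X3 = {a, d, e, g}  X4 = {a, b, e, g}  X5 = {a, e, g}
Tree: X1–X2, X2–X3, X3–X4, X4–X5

No — vertex f appears in no bag.

A tree decomposition must satisfy three properties: every vertex lies in some bag; for every edge, both endpoints lie together in some bag; and for every vertex, the bags containing it form a connected subtree. Here vertex f appears in no bag, so the decomposition is invalid.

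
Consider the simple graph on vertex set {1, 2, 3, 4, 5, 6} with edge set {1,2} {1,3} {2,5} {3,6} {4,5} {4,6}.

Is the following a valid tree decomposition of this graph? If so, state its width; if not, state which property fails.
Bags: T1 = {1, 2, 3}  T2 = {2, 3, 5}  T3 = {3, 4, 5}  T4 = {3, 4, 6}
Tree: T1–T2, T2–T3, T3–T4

Vertex coverage: the bags together contain {1, 2, 3, 4, 5, 6}, the full vertex set. Edge coverage: each edge of G has both endpoints in at least one bag. Running intersection: for every vertex, the bags containing it form a connected subtree. All three properties hold, so this is a valid tree decomposition of width max|bag| − 1 = 2, and hence tw(G) ≤ 2.

Yes; width 2.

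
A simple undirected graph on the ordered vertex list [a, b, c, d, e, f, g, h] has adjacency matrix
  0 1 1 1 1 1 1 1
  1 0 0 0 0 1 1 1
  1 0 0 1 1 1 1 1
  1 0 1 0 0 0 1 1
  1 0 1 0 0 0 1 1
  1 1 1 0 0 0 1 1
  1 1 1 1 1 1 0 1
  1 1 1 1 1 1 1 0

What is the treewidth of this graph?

A width-4 tree decomposition is:
Bags: B1 = {a, c, f, g, h}  B2 = {a, c, e, g, h}  B3 = {a, c, d, g, h}  B4 = {a, b, f, g, h}
Tree: B1–B2, B2–B3, B1–B4
Each bag holds 5 vertices, so the decomposition has width 4, which upper-bounds the treewidth. For the lower bound, the 5 vertices {a, c, d, g, h} are pairwise adjacent, and any tree decomposition puts a clique entirely inside one bag — forcing width ≥ 4. Hence tw(G) = 4 exactly.

4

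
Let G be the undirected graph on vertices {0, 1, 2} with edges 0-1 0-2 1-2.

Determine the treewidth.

2

A width-2 tree decomposition is:
Bags: B1 = {0, 1, 2}
Tree: (single bag)
A single bag containing all 3 vertices is trivially a valid decomposition of width 2. On the other hand G contains the 3-clique {0, 1, 2}. A clique must lie in a single bag of any decomposition, so no decomposition can have width below 2. Combining the bounds, tw(G) = 2.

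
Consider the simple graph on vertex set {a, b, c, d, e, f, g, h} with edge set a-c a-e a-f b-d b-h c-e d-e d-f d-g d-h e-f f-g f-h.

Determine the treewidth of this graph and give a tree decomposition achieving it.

Treewidth 2.
One such decomposition:
Bags: B1 = {d, e, f}  B2 = {a, e, f}  B3 = {d, f, h}  B4 = {d, f, g}  B5 = {a, c, e}  B6 = {b, d, h}
Tree: B1–B2, B1–B3, B3–B4, B2–B5, B3–B6

Every bag has size at most 3, so the width is 3 − 1 = 2 and tw(G) ≤ 2. On the other hand G contains the 3-clique {d, f, g}. A clique must lie in a single bag of any decomposition, so no decomposition can have width below 2. Combining the bounds, tw(G) = 2.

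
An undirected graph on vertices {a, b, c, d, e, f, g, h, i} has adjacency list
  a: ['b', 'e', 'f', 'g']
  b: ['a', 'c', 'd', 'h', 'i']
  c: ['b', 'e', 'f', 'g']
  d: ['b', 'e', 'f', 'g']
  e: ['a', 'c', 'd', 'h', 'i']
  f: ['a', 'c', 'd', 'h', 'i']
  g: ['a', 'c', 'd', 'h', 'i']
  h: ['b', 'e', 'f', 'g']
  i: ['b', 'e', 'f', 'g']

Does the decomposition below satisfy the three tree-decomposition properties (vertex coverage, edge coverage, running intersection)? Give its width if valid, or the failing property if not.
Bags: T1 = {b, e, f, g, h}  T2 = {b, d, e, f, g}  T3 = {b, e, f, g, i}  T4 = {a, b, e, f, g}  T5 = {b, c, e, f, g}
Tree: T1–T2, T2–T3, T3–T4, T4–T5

Yes; width 4.

Checking the three conditions: (i) the bags cover all of {a, b, c, d, e, f, g, h, i}; (ii) for each edge, some bag contains both endpoints; (iii) the bags containing any fixed vertex form a subtree. All hold, so the decomposition is valid with width 5 − 1 = 4.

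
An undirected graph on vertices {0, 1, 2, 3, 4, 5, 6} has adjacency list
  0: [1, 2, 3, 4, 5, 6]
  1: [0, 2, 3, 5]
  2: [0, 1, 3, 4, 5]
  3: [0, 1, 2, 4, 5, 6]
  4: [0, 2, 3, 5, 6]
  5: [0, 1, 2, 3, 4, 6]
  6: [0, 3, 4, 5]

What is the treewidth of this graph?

4

A width-4 tree decomposition is:
Bags: B1 = {0, 1, 2, 3, 5}  B2 = {0, 2, 3, 4, 5}  B3 = {0, 3, 4, 5, 6}
Tree: B1–B2, B2–B3
Every bag has size at most 5, so the width is 5 − 1 = 4 and tw(G) ≤ 4. For the lower bound, the 5 vertices {0, 1, 2, 3, 5} are pairwise adjacent, and any tree decomposition puts a clique entirely inside one bag — forcing width ≥ 4. Hence tw(G) = 4 exactly.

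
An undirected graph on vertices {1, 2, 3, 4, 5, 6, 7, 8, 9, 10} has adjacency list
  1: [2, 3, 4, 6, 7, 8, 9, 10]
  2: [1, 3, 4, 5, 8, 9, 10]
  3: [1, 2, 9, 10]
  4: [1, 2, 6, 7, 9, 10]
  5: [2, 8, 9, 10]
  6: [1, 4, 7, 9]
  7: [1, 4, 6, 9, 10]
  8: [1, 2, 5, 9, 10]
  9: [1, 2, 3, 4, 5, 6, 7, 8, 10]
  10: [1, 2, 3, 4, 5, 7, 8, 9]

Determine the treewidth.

4

A width-4 tree decomposition is:
Bags: B1 = {1, 4, 7, 9, 10}  B2 = {1, 2, 4, 9, 10}  B3 = {1, 2, 8, 9, 10}  B4 = {1, 2, 3, 9, 10}  B5 = {1, 4, 6, 7, 9}  B6 = {2, 5, 8, 9, 10}
Tree: B1–B2, B2–B3, B2–B4, B1–B5, B3–B6
Each bag holds 5 vertices, so the decomposition has width 4, which upper-bounds the treewidth. On the other hand G contains the 5-clique {1, 2, 8, 9, 10}. A clique must lie in a single bag of any decomposition, so no decomposition can have width below 4. The upper and lower bounds meet at 4, so that is the treewidth.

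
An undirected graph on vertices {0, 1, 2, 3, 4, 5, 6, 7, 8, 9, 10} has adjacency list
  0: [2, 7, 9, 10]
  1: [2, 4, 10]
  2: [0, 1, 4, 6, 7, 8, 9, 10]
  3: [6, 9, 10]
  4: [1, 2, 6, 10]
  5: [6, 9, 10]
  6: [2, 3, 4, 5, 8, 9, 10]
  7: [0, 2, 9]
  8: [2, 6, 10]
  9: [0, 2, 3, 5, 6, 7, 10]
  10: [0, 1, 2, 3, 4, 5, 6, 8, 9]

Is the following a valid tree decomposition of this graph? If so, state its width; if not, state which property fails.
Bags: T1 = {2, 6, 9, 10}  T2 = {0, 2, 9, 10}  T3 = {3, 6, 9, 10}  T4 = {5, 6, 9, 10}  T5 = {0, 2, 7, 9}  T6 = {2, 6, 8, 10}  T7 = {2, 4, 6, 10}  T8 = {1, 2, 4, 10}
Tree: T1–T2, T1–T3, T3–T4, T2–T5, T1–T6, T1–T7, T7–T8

Checking the three conditions: (i) the bags cover all of {0, 1, 2, 3, 4, 5, 6, 7, 8, 9, 10}; (ii) for each edge, some bag contains both endpoints; (iii) the bags containing any fixed vertex form a subtree. All hold, so the decomposition is valid with width 4 − 1 = 3.

Yes; width 3.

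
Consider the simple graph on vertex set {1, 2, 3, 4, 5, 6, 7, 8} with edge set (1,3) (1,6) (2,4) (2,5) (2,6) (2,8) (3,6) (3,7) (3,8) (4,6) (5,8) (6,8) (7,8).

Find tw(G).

2

A width-2 tree decomposition is:
Bags: B1 = {2, 6, 8}  B2 = {3, 6, 8}  B3 = {2, 5, 8}  B4 = {3, 7, 8}  B5 = {1, 3, 6}  B6 = {2, 4, 6}
Tree: B1–B2, B1–B3, B2–B4, B2–B5, B1–B6
Every bag has size at most 3, so the width is 3 − 1 = 2 and tw(G) ≤ 2. For the lower bound, the 3 vertices {2, 5, 8} are pairwise adjacent, and any tree decomposition puts a clique entirely inside one bag — forcing width ≥ 2. Hence tw(G) = 2 exactly.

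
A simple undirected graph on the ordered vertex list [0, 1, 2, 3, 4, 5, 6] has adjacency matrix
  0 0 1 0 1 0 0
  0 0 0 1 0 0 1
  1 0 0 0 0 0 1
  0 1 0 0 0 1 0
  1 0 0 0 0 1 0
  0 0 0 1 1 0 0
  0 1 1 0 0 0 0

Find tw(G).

A width-2 tree decomposition is:
Bags: B1 = {1, 3, 6}  B2 = {2, 3, 6}  B3 = {0, 2, 3}  B4 = {0, 3, 4}  B5 = {3, 4, 5}
Tree: B1–B2, B2–B3, B3–B4, B4–B5
Every bag has size at most 3, so the width is 3 − 1 = 2 and tw(G) ≤ 2. Since 3–1–6–2–0–4–5–3 is a cycle in G, G is not acyclic. Forests are exactly the graphs of treewidth ≤ 1, so tw(G) ≥ 2. Hence tw(G) = 2 exactly.

2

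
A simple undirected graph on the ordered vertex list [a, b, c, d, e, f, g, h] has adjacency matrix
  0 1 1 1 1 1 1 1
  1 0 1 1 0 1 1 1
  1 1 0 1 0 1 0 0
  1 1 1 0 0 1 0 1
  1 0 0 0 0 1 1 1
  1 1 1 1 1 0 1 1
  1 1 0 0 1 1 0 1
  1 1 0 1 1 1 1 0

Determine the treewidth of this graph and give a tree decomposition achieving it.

Treewidth 4.
Bags: B1 = {a, b, f, g, h}  B2 = {a, b, d, f, h}  B3 = {a, b, c, d, f}  B4 = {a, e, f, g, h}
Tree: B1–B2, B2–B3, B1–B4

The largest bag has 5 vertices, giving width 4; this decomposition certifies tw(G) ≤ 4. For the lower bound, the 5 vertices {a, e, f, g, h} are pairwise adjacent, and any tree decomposition puts a clique entirely inside one bag — forcing width ≥ 4. Hence tw(G) = 4 exactly.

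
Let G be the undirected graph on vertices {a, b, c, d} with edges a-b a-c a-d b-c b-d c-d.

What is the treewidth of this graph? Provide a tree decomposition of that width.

A single bag containing all 4 vertices is trivially a valid decomposition of width 3. For the lower bound, the 4 vertices {a, b, c, d} are pairwise adjacent, and any tree decomposition puts a clique entirely inside one bag — forcing width ≥ 3. Combining the bounds, tw(G) = 3.

Treewidth 3.
One such decomposition:
Bags: B1 = {a, b, c, d}
Tree: (single bag)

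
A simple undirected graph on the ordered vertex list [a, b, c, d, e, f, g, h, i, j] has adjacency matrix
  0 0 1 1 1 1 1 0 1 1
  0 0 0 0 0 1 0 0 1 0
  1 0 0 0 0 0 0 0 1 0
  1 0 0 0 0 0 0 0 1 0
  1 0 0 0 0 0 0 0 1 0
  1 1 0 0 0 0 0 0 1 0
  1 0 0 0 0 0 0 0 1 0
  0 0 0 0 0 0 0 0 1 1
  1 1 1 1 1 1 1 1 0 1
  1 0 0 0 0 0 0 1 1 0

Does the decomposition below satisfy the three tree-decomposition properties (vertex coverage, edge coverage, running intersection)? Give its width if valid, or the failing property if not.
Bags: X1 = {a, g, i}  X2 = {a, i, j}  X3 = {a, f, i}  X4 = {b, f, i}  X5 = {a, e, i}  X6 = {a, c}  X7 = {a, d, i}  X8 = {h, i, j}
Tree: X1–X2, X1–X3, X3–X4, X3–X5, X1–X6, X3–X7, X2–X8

A tree decomposition must satisfy three properties: every vertex lies in some bag; for every edge, both endpoints lie together in some bag; and for every vertex, the bags containing it form a connected subtree. Here edge (i,c) lies in no bag, so the decomposition is invalid.

No — edge (i,c) lies in no bag.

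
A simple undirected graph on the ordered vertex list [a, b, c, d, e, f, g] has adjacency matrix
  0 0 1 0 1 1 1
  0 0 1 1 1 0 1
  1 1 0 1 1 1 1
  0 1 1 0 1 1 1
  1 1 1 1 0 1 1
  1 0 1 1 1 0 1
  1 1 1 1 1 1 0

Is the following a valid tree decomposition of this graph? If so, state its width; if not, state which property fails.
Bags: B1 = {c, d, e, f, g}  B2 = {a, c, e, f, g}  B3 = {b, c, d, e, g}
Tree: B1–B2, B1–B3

Vertex coverage: the bags together contain {a, b, c, d, e, f, g}, the full vertex set. Edge coverage: each edge of G has both endpoints in at least one bag. Running intersection: for every vertex, the bags containing it form a connected subtree. All three properties hold, so this is a valid tree decomposition of width max|bag| − 1 = 4, and hence tw(G) ≤ 4.

Yes; width 4.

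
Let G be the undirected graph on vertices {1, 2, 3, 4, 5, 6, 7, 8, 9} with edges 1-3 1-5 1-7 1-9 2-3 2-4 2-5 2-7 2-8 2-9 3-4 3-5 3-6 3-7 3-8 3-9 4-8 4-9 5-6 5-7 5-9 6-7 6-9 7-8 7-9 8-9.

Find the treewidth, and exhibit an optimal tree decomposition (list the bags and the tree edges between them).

Treewidth 4.
One such decomposition:
Bags: B1 = {2, 3, 5, 7, 9}  B2 = {2, 3, 7, 8, 9}  B3 = {2, 3, 4, 8, 9}  B4 = {1, 3, 5, 7, 9}  B5 = {3, 5, 6, 7, 9}
Tree: B1–B2, B2–B3, B1–B4, B1–B5

Every bag has size at most 5, so the width is 5 − 1 = 4 and tw(G) ≤ 4. For the lower bound, the 5 vertices {2, 3, 4, 8, 9} are pairwise adjacent, and any tree decomposition puts a clique entirely inside one bag — forcing width ≥ 4. Combining the bounds, tw(G) = 4.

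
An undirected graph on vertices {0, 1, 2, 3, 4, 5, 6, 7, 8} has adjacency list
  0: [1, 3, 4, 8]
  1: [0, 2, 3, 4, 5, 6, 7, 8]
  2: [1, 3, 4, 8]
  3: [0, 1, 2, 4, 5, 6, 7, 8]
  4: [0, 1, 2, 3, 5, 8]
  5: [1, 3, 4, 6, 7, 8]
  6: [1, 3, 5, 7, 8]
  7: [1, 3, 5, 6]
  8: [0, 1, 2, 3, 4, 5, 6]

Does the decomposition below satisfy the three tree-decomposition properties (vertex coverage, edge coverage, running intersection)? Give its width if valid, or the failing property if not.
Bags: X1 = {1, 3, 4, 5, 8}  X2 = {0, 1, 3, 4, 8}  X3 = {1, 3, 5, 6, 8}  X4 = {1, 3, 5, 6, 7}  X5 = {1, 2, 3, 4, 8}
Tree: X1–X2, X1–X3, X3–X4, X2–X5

Checking the three conditions: (i) the bags cover all of {0, 1, 2, 3, 4, 5, 6, 7, 8}; (ii) for each edge, some bag contains both endpoints; (iii) the bags containing any fixed vertex form a subtree. All hold, so the decomposition is valid with width 5 − 1 = 4.

Yes; width 4.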